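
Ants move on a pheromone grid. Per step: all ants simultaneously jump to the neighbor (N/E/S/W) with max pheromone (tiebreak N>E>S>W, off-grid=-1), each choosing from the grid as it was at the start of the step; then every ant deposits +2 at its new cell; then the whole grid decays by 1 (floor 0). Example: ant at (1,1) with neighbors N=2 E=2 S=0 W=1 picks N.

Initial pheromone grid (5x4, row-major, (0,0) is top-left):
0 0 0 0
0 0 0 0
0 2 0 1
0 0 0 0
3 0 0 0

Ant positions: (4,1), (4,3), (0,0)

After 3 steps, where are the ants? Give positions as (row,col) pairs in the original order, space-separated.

Step 1: ant0:(4,1)->W->(4,0) | ant1:(4,3)->N->(3,3) | ant2:(0,0)->E->(0,1)
  grid max=4 at (4,0)
Step 2: ant0:(4,0)->N->(3,0) | ant1:(3,3)->N->(2,3) | ant2:(0,1)->E->(0,2)
  grid max=3 at (4,0)
Step 3: ant0:(3,0)->S->(4,0) | ant1:(2,3)->N->(1,3) | ant2:(0,2)->E->(0,3)
  grid max=4 at (4,0)

(4,0) (1,3) (0,3)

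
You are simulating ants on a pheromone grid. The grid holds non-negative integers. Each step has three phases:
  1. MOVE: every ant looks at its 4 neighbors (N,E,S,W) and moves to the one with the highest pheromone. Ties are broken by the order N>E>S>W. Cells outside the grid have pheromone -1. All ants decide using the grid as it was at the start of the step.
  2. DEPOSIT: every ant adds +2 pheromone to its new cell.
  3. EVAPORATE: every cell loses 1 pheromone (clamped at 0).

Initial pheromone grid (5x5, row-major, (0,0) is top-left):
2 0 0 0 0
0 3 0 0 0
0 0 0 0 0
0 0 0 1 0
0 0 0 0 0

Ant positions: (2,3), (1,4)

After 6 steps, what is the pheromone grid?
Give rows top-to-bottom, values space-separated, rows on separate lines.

After step 1: ants at (3,3),(0,4)
  1 0 0 0 1
  0 2 0 0 0
  0 0 0 0 0
  0 0 0 2 0
  0 0 0 0 0
After step 2: ants at (2,3),(1,4)
  0 0 0 0 0
  0 1 0 0 1
  0 0 0 1 0
  0 0 0 1 0
  0 0 0 0 0
After step 3: ants at (3,3),(0,4)
  0 0 0 0 1
  0 0 0 0 0
  0 0 0 0 0
  0 0 0 2 0
  0 0 0 0 0
After step 4: ants at (2,3),(1,4)
  0 0 0 0 0
  0 0 0 0 1
  0 0 0 1 0
  0 0 0 1 0
  0 0 0 0 0
After step 5: ants at (3,3),(0,4)
  0 0 0 0 1
  0 0 0 0 0
  0 0 0 0 0
  0 0 0 2 0
  0 0 0 0 0
After step 6: ants at (2,3),(1,4)
  0 0 0 0 0
  0 0 0 0 1
  0 0 0 1 0
  0 0 0 1 0
  0 0 0 0 0

0 0 0 0 0
0 0 0 0 1
0 0 0 1 0
0 0 0 1 0
0 0 0 0 0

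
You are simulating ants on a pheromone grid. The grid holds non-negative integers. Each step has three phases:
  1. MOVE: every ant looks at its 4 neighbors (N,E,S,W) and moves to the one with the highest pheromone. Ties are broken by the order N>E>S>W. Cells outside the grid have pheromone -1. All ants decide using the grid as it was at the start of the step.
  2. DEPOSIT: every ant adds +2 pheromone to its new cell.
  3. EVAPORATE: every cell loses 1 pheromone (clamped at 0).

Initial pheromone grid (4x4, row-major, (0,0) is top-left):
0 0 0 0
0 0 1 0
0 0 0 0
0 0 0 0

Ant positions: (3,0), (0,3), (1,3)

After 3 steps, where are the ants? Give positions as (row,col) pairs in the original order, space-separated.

Step 1: ant0:(3,0)->N->(2,0) | ant1:(0,3)->S->(1,3) | ant2:(1,3)->W->(1,2)
  grid max=2 at (1,2)
Step 2: ant0:(2,0)->N->(1,0) | ant1:(1,3)->W->(1,2) | ant2:(1,2)->E->(1,3)
  grid max=3 at (1,2)
Step 3: ant0:(1,0)->N->(0,0) | ant1:(1,2)->E->(1,3) | ant2:(1,3)->W->(1,2)
  grid max=4 at (1,2)

(0,0) (1,3) (1,2)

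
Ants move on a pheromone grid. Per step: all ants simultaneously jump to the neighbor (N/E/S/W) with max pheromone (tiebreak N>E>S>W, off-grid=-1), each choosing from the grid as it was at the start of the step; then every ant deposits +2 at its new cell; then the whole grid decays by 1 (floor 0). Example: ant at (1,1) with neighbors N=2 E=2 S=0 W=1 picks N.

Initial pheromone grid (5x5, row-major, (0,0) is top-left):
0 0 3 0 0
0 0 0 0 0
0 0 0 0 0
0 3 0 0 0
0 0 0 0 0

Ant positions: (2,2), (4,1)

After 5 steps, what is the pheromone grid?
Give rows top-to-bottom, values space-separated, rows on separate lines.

After step 1: ants at (1,2),(3,1)
  0 0 2 0 0
  0 0 1 0 0
  0 0 0 0 0
  0 4 0 0 0
  0 0 0 0 0
After step 2: ants at (0,2),(2,1)
  0 0 3 0 0
  0 0 0 0 0
  0 1 0 0 0
  0 3 0 0 0
  0 0 0 0 0
After step 3: ants at (0,3),(3,1)
  0 0 2 1 0
  0 0 0 0 0
  0 0 0 0 0
  0 4 0 0 0
  0 0 0 0 0
After step 4: ants at (0,2),(2,1)
  0 0 3 0 0
  0 0 0 0 0
  0 1 0 0 0
  0 3 0 0 0
  0 0 0 0 0
After step 5: ants at (0,3),(3,1)
  0 0 2 1 0
  0 0 0 0 0
  0 0 0 0 0
  0 4 0 0 0
  0 0 0 0 0

0 0 2 1 0
0 0 0 0 0
0 0 0 0 0
0 4 0 0 0
0 0 0 0 0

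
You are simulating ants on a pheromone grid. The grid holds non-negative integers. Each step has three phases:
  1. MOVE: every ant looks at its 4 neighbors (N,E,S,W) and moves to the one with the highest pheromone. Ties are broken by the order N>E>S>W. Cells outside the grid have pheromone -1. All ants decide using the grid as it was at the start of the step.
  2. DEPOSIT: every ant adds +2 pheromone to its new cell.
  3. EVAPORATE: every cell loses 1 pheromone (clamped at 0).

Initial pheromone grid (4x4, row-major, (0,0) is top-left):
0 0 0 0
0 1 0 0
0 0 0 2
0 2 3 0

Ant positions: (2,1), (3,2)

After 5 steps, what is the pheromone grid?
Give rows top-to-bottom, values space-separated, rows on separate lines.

After step 1: ants at (3,1),(3,1)
  0 0 0 0
  0 0 0 0
  0 0 0 1
  0 5 2 0
After step 2: ants at (3,2),(3,2)
  0 0 0 0
  0 0 0 0
  0 0 0 0
  0 4 5 0
After step 3: ants at (3,1),(3,1)
  0 0 0 0
  0 0 0 0
  0 0 0 0
  0 7 4 0
After step 4: ants at (3,2),(3,2)
  0 0 0 0
  0 0 0 0
  0 0 0 0
  0 6 7 0
After step 5: ants at (3,1),(3,1)
  0 0 0 0
  0 0 0 0
  0 0 0 0
  0 9 6 0

0 0 0 0
0 0 0 0
0 0 0 0
0 9 6 0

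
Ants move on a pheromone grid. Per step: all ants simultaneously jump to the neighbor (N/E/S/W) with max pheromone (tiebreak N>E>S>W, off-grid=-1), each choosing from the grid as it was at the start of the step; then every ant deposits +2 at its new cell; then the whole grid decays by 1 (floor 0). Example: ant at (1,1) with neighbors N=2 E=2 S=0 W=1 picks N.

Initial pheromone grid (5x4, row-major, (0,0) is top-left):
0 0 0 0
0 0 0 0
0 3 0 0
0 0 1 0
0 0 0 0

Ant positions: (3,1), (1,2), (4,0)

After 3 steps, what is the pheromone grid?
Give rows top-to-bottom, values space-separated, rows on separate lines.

After step 1: ants at (2,1),(0,2),(3,0)
  0 0 1 0
  0 0 0 0
  0 4 0 0
  1 0 0 0
  0 0 0 0
After step 2: ants at (1,1),(0,3),(2,0)
  0 0 0 1
  0 1 0 0
  1 3 0 0
  0 0 0 0
  0 0 0 0
After step 3: ants at (2,1),(1,3),(2,1)
  0 0 0 0
  0 0 0 1
  0 6 0 0
  0 0 0 0
  0 0 0 0

0 0 0 0
0 0 0 1
0 6 0 0
0 0 0 0
0 0 0 0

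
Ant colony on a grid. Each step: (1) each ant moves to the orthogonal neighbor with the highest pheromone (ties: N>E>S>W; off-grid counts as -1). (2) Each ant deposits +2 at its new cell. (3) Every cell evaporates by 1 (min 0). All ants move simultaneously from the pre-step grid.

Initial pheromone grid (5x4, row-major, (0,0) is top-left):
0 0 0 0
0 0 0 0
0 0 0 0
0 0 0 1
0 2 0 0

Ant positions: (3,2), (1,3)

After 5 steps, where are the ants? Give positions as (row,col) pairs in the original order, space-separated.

Step 1: ant0:(3,2)->E->(3,3) | ant1:(1,3)->N->(0,3)
  grid max=2 at (3,3)
Step 2: ant0:(3,3)->N->(2,3) | ant1:(0,3)->S->(1,3)
  grid max=1 at (1,3)
Step 3: ant0:(2,3)->N->(1,3) | ant1:(1,3)->S->(2,3)
  grid max=2 at (1,3)
Step 4: ant0:(1,3)->S->(2,3) | ant1:(2,3)->N->(1,3)
  grid max=3 at (1,3)
Step 5: ant0:(2,3)->N->(1,3) | ant1:(1,3)->S->(2,3)
  grid max=4 at (1,3)

(1,3) (2,3)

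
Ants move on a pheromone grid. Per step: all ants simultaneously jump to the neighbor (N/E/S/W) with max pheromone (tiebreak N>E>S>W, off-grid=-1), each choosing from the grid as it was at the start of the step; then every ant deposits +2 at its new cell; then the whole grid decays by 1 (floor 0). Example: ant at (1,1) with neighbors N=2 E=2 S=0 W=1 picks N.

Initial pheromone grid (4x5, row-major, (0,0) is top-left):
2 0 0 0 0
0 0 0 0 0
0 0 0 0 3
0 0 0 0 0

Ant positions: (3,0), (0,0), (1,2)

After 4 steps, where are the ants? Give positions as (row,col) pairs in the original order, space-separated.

Step 1: ant0:(3,0)->N->(2,0) | ant1:(0,0)->E->(0,1) | ant2:(1,2)->N->(0,2)
  grid max=2 at (2,4)
Step 2: ant0:(2,0)->N->(1,0) | ant1:(0,1)->E->(0,2) | ant2:(0,2)->W->(0,1)
  grid max=2 at (0,1)
Step 3: ant0:(1,0)->N->(0,0) | ant1:(0,2)->W->(0,1) | ant2:(0,1)->E->(0,2)
  grid max=3 at (0,1)
Step 4: ant0:(0,0)->E->(0,1) | ant1:(0,1)->E->(0,2) | ant2:(0,2)->W->(0,1)
  grid max=6 at (0,1)

(0,1) (0,2) (0,1)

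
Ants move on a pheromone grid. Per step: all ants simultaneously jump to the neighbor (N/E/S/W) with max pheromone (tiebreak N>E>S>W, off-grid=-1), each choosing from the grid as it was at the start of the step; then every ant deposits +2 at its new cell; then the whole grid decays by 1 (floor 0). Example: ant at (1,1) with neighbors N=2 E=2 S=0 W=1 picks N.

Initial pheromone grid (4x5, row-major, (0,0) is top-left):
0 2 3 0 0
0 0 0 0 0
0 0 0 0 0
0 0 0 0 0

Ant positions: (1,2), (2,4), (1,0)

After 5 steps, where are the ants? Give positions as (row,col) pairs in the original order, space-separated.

Step 1: ant0:(1,2)->N->(0,2) | ant1:(2,4)->N->(1,4) | ant2:(1,0)->N->(0,0)
  grid max=4 at (0,2)
Step 2: ant0:(0,2)->W->(0,1) | ant1:(1,4)->N->(0,4) | ant2:(0,0)->E->(0,1)
  grid max=4 at (0,1)
Step 3: ant0:(0,1)->E->(0,2) | ant1:(0,4)->S->(1,4) | ant2:(0,1)->E->(0,2)
  grid max=6 at (0,2)
Step 4: ant0:(0,2)->W->(0,1) | ant1:(1,4)->N->(0,4) | ant2:(0,2)->W->(0,1)
  grid max=6 at (0,1)
Step 5: ant0:(0,1)->E->(0,2) | ant1:(0,4)->S->(1,4) | ant2:(0,1)->E->(0,2)
  grid max=8 at (0,2)

(0,2) (1,4) (0,2)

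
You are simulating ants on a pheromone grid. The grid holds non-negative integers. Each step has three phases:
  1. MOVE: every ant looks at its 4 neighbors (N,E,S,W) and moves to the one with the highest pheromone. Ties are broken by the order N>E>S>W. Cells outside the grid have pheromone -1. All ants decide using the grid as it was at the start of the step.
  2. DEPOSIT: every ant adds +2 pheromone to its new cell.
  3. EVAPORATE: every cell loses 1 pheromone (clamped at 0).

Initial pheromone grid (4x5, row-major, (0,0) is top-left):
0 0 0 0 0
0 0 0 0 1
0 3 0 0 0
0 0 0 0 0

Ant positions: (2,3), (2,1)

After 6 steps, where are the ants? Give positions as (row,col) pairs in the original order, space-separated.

Step 1: ant0:(2,3)->N->(1,3) | ant1:(2,1)->N->(1,1)
  grid max=2 at (2,1)
Step 2: ant0:(1,3)->N->(0,3) | ant1:(1,1)->S->(2,1)
  grid max=3 at (2,1)
Step 3: ant0:(0,3)->E->(0,4) | ant1:(2,1)->N->(1,1)
  grid max=2 at (2,1)
Step 4: ant0:(0,4)->S->(1,4) | ant1:(1,1)->S->(2,1)
  grid max=3 at (2,1)
Step 5: ant0:(1,4)->N->(0,4) | ant1:(2,1)->N->(1,1)
  grid max=2 at (2,1)
Step 6: ant0:(0,4)->S->(1,4) | ant1:(1,1)->S->(2,1)
  grid max=3 at (2,1)

(1,4) (2,1)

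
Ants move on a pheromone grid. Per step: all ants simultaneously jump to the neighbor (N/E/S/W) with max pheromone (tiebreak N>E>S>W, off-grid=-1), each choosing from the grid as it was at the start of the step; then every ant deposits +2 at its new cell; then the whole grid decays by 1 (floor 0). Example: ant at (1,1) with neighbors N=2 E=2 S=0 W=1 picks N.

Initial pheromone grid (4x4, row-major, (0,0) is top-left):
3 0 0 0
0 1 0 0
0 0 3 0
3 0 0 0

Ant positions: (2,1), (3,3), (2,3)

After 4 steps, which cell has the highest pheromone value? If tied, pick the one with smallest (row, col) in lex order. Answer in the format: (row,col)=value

Answer: (2,2)=11

Derivation:
Step 1: ant0:(2,1)->E->(2,2) | ant1:(3,3)->N->(2,3) | ant2:(2,3)->W->(2,2)
  grid max=6 at (2,2)
Step 2: ant0:(2,2)->E->(2,3) | ant1:(2,3)->W->(2,2) | ant2:(2,2)->E->(2,3)
  grid max=7 at (2,2)
Step 3: ant0:(2,3)->W->(2,2) | ant1:(2,2)->E->(2,3) | ant2:(2,3)->W->(2,2)
  grid max=10 at (2,2)
Step 4: ant0:(2,2)->E->(2,3) | ant1:(2,3)->W->(2,2) | ant2:(2,2)->E->(2,3)
  grid max=11 at (2,2)
Final grid:
  0 0 0 0
  0 0 0 0
  0 0 11 8
  0 0 0 0
Max pheromone 11 at (2,2)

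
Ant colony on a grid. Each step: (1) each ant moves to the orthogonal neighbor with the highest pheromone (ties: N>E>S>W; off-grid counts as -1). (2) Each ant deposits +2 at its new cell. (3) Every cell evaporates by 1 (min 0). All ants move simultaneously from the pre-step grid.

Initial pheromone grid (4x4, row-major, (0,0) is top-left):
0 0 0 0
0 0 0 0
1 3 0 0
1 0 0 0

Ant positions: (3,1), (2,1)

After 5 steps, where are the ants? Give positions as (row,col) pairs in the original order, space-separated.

Step 1: ant0:(3,1)->N->(2,1) | ant1:(2,1)->W->(2,0)
  grid max=4 at (2,1)
Step 2: ant0:(2,1)->W->(2,0) | ant1:(2,0)->E->(2,1)
  grid max=5 at (2,1)
Step 3: ant0:(2,0)->E->(2,1) | ant1:(2,1)->W->(2,0)
  grid max=6 at (2,1)
Step 4: ant0:(2,1)->W->(2,0) | ant1:(2,0)->E->(2,1)
  grid max=7 at (2,1)
Step 5: ant0:(2,0)->E->(2,1) | ant1:(2,1)->W->(2,0)
  grid max=8 at (2,1)

(2,1) (2,0)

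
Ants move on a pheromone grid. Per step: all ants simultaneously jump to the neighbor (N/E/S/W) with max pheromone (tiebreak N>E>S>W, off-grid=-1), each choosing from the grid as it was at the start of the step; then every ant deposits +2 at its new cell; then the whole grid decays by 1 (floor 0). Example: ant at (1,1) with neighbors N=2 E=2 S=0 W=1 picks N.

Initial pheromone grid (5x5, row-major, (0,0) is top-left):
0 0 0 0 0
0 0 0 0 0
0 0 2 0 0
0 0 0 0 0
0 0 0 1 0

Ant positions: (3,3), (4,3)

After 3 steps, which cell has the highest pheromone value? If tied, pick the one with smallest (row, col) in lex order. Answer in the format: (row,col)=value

Answer: (4,3)=4

Derivation:
Step 1: ant0:(3,3)->S->(4,3) | ant1:(4,3)->N->(3,3)
  grid max=2 at (4,3)
Step 2: ant0:(4,3)->N->(3,3) | ant1:(3,3)->S->(4,3)
  grid max=3 at (4,3)
Step 3: ant0:(3,3)->S->(4,3) | ant1:(4,3)->N->(3,3)
  grid max=4 at (4,3)
Final grid:
  0 0 0 0 0
  0 0 0 0 0
  0 0 0 0 0
  0 0 0 3 0
  0 0 0 4 0
Max pheromone 4 at (4,3)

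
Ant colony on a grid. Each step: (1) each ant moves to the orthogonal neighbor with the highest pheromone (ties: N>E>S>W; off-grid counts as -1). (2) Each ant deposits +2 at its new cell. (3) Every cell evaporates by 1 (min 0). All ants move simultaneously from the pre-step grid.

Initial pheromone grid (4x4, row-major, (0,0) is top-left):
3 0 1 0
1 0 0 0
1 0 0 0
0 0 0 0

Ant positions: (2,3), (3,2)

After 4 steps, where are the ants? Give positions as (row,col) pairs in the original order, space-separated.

Step 1: ant0:(2,3)->N->(1,3) | ant1:(3,2)->N->(2,2)
  grid max=2 at (0,0)
Step 2: ant0:(1,3)->N->(0,3) | ant1:(2,2)->N->(1,2)
  grid max=1 at (0,0)
Step 3: ant0:(0,3)->S->(1,3) | ant1:(1,2)->N->(0,2)
  grid max=1 at (0,2)
Step 4: ant0:(1,3)->N->(0,3) | ant1:(0,2)->E->(0,3)
  grid max=3 at (0,3)

(0,3) (0,3)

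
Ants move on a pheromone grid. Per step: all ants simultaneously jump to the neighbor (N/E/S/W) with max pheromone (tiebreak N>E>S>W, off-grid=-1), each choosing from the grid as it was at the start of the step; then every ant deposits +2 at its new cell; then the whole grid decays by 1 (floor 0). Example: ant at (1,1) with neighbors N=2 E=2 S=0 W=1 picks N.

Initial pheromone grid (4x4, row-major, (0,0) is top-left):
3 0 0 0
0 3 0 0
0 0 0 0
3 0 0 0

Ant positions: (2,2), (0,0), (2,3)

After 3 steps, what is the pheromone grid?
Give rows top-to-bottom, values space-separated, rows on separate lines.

After step 1: ants at (1,2),(0,1),(1,3)
  2 1 0 0
  0 2 1 1
  0 0 0 0
  2 0 0 0
After step 2: ants at (1,1),(1,1),(1,2)
  1 0 0 0
  0 5 2 0
  0 0 0 0
  1 0 0 0
After step 3: ants at (1,2),(1,2),(1,1)
  0 0 0 0
  0 6 5 0
  0 0 0 0
  0 0 0 0

0 0 0 0
0 6 5 0
0 0 0 0
0 0 0 0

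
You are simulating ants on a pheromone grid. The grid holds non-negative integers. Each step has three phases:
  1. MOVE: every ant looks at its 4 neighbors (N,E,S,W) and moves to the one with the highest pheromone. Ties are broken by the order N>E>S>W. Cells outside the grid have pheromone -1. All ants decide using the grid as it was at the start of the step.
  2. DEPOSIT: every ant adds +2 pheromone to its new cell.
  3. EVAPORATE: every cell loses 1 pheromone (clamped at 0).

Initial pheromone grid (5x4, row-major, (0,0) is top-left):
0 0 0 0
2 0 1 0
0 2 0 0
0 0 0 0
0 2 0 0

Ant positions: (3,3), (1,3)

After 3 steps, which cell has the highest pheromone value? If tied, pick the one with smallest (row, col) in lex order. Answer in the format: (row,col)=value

Answer: (1,2)=4

Derivation:
Step 1: ant0:(3,3)->N->(2,3) | ant1:(1,3)->W->(1,2)
  grid max=2 at (1,2)
Step 2: ant0:(2,3)->N->(1,3) | ant1:(1,2)->N->(0,2)
  grid max=1 at (0,2)
Step 3: ant0:(1,3)->W->(1,2) | ant1:(0,2)->S->(1,2)
  grid max=4 at (1,2)
Final grid:
  0 0 0 0
  0 0 4 0
  0 0 0 0
  0 0 0 0
  0 0 0 0
Max pheromone 4 at (1,2)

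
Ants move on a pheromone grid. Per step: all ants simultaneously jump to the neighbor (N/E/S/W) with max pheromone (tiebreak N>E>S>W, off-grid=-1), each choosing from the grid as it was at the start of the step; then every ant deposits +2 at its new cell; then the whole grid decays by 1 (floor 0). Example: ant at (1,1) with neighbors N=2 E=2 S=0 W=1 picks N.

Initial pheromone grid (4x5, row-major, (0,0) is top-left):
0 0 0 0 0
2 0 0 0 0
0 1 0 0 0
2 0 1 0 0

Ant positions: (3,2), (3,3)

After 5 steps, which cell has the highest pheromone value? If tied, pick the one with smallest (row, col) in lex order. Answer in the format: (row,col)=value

Step 1: ant0:(3,2)->N->(2,2) | ant1:(3,3)->W->(3,2)
  grid max=2 at (3,2)
Step 2: ant0:(2,2)->S->(3,2) | ant1:(3,2)->N->(2,2)
  grid max=3 at (3,2)
Step 3: ant0:(3,2)->N->(2,2) | ant1:(2,2)->S->(3,2)
  grid max=4 at (3,2)
Step 4: ant0:(2,2)->S->(3,2) | ant1:(3,2)->N->(2,2)
  grid max=5 at (3,2)
Step 5: ant0:(3,2)->N->(2,2) | ant1:(2,2)->S->(3,2)
  grid max=6 at (3,2)
Final grid:
  0 0 0 0 0
  0 0 0 0 0
  0 0 5 0 0
  0 0 6 0 0
Max pheromone 6 at (3,2)

Answer: (3,2)=6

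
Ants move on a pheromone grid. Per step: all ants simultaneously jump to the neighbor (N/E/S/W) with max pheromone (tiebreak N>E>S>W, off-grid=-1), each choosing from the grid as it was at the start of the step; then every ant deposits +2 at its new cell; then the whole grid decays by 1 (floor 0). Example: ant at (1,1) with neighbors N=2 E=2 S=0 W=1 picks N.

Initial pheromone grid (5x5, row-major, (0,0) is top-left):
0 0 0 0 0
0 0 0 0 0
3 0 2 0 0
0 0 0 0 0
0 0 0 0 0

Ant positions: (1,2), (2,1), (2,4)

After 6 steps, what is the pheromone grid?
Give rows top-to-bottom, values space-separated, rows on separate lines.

After step 1: ants at (2,2),(2,0),(1,4)
  0 0 0 0 0
  0 0 0 0 1
  4 0 3 0 0
  0 0 0 0 0
  0 0 0 0 0
After step 2: ants at (1,2),(1,0),(0,4)
  0 0 0 0 1
  1 0 1 0 0
  3 0 2 0 0
  0 0 0 0 0
  0 0 0 0 0
After step 3: ants at (2,2),(2,0),(1,4)
  0 0 0 0 0
  0 0 0 0 1
  4 0 3 0 0
  0 0 0 0 0
  0 0 0 0 0
After step 4: ants at (1,2),(1,0),(0,4)
  0 0 0 0 1
  1 0 1 0 0
  3 0 2 0 0
  0 0 0 0 0
  0 0 0 0 0
After step 5: ants at (2,2),(2,0),(1,4)
  0 0 0 0 0
  0 0 0 0 1
  4 0 3 0 0
  0 0 0 0 0
  0 0 0 0 0
After step 6: ants at (1,2),(1,0),(0,4)
  0 0 0 0 1
  1 0 1 0 0
  3 0 2 0 0
  0 0 0 0 0
  0 0 0 0 0

0 0 0 0 1
1 0 1 0 0
3 0 2 0 0
0 0 0 0 0
0 0 0 0 0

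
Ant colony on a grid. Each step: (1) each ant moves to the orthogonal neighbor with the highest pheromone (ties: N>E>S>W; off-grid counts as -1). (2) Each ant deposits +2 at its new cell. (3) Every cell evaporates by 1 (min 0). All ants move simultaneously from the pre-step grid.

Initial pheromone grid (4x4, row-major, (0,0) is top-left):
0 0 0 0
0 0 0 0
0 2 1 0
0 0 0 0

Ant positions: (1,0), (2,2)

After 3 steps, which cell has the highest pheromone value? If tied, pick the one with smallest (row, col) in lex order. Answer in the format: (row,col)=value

Step 1: ant0:(1,0)->N->(0,0) | ant1:(2,2)->W->(2,1)
  grid max=3 at (2,1)
Step 2: ant0:(0,0)->E->(0,1) | ant1:(2,1)->N->(1,1)
  grid max=2 at (2,1)
Step 3: ant0:(0,1)->S->(1,1) | ant1:(1,1)->S->(2,1)
  grid max=3 at (2,1)
Final grid:
  0 0 0 0
  0 2 0 0
  0 3 0 0
  0 0 0 0
Max pheromone 3 at (2,1)

Answer: (2,1)=3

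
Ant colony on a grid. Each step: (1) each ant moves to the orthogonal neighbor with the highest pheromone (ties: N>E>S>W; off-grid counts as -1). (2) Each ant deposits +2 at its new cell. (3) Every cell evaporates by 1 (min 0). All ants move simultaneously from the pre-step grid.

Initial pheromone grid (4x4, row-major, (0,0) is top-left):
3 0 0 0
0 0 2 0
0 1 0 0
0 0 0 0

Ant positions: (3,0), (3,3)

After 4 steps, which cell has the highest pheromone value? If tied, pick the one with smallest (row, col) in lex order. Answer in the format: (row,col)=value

Answer: (0,0)=1

Derivation:
Step 1: ant0:(3,0)->N->(2,0) | ant1:(3,3)->N->(2,3)
  grid max=2 at (0,0)
Step 2: ant0:(2,0)->N->(1,0) | ant1:(2,3)->N->(1,3)
  grid max=1 at (0,0)
Step 3: ant0:(1,0)->N->(0,0) | ant1:(1,3)->N->(0,3)
  grid max=2 at (0,0)
Step 4: ant0:(0,0)->E->(0,1) | ant1:(0,3)->S->(1,3)
  grid max=1 at (0,0)
Final grid:
  1 1 0 0
  0 0 0 1
  0 0 0 0
  0 0 0 0
Max pheromone 1 at (0,0)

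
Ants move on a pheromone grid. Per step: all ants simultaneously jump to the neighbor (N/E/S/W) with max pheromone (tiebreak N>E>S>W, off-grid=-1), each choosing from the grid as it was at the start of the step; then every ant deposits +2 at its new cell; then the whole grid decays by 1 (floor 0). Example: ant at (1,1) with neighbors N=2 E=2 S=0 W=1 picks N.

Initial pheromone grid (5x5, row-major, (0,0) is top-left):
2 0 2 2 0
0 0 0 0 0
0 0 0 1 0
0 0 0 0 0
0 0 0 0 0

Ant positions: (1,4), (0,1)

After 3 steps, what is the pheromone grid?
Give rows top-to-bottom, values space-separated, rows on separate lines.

After step 1: ants at (0,4),(0,2)
  1 0 3 1 1
  0 0 0 0 0
  0 0 0 0 0
  0 0 0 0 0
  0 0 0 0 0
After step 2: ants at (0,3),(0,3)
  0 0 2 4 0
  0 0 0 0 0
  0 0 0 0 0
  0 0 0 0 0
  0 0 0 0 0
After step 3: ants at (0,2),(0,2)
  0 0 5 3 0
  0 0 0 0 0
  0 0 0 0 0
  0 0 0 0 0
  0 0 0 0 0

0 0 5 3 0
0 0 0 0 0
0 0 0 0 0
0 0 0 0 0
0 0 0 0 0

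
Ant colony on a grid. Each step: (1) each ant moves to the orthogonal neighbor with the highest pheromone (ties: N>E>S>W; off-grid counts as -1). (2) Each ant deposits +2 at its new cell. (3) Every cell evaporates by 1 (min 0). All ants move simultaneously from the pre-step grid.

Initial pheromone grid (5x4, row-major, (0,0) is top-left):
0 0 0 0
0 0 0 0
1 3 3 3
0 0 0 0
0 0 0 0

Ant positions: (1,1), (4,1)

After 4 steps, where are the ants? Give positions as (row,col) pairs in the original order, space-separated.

Step 1: ant0:(1,1)->S->(2,1) | ant1:(4,1)->N->(3,1)
  grid max=4 at (2,1)
Step 2: ant0:(2,1)->E->(2,2) | ant1:(3,1)->N->(2,1)
  grid max=5 at (2,1)
Step 3: ant0:(2,2)->W->(2,1) | ant1:(2,1)->E->(2,2)
  grid max=6 at (2,1)
Step 4: ant0:(2,1)->E->(2,2) | ant1:(2,2)->W->(2,1)
  grid max=7 at (2,1)

(2,2) (2,1)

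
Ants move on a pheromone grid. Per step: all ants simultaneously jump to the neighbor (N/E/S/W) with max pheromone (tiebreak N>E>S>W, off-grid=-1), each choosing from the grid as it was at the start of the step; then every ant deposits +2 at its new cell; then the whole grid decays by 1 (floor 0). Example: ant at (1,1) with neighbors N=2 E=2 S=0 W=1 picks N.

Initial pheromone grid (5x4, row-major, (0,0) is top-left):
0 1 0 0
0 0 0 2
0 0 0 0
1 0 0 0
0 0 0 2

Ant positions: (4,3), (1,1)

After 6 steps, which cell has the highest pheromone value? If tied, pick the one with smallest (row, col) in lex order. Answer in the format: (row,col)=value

Step 1: ant0:(4,3)->N->(3,3) | ant1:(1,1)->N->(0,1)
  grid max=2 at (0,1)
Step 2: ant0:(3,3)->S->(4,3) | ant1:(0,1)->E->(0,2)
  grid max=2 at (4,3)
Step 3: ant0:(4,3)->N->(3,3) | ant1:(0,2)->W->(0,1)
  grid max=2 at (0,1)
Step 4: ant0:(3,3)->S->(4,3) | ant1:(0,1)->E->(0,2)
  grid max=2 at (4,3)
Step 5: ant0:(4,3)->N->(3,3) | ant1:(0,2)->W->(0,1)
  grid max=2 at (0,1)
Step 6: ant0:(3,3)->S->(4,3) | ant1:(0,1)->E->(0,2)
  grid max=2 at (4,3)
Final grid:
  0 1 1 0
  0 0 0 0
  0 0 0 0
  0 0 0 0
  0 0 0 2
Max pheromone 2 at (4,3)

Answer: (4,3)=2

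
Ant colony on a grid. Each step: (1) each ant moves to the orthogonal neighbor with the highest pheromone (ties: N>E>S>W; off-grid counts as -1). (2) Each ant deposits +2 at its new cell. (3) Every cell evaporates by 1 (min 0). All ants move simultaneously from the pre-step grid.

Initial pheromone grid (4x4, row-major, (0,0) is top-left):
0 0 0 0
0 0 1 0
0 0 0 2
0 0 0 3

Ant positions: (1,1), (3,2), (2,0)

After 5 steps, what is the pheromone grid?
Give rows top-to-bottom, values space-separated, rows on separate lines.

After step 1: ants at (1,2),(3,3),(1,0)
  0 0 0 0
  1 0 2 0
  0 0 0 1
  0 0 0 4
After step 2: ants at (0,2),(2,3),(0,0)
  1 0 1 0
  0 0 1 0
  0 0 0 2
  0 0 0 3
After step 3: ants at (1,2),(3,3),(0,1)
  0 1 0 0
  0 0 2 0
  0 0 0 1
  0 0 0 4
After step 4: ants at (0,2),(2,3),(0,2)
  0 0 3 0
  0 0 1 0
  0 0 0 2
  0 0 0 3
After step 5: ants at (1,2),(3,3),(1,2)
  0 0 2 0
  0 0 4 0
  0 0 0 1
  0 0 0 4

0 0 2 0
0 0 4 0
0 0 0 1
0 0 0 4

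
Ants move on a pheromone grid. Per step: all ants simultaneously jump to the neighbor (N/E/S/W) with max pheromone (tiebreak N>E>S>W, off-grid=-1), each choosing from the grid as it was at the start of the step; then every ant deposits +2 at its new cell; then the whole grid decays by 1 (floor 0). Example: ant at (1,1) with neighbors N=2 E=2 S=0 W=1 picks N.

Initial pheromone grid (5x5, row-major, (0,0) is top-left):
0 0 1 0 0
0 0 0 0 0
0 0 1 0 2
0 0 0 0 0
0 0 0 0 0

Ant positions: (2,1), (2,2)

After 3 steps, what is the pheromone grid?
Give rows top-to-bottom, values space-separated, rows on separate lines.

After step 1: ants at (2,2),(1,2)
  0 0 0 0 0
  0 0 1 0 0
  0 0 2 0 1
  0 0 0 0 0
  0 0 0 0 0
After step 2: ants at (1,2),(2,2)
  0 0 0 0 0
  0 0 2 0 0
  0 0 3 0 0
  0 0 0 0 0
  0 0 0 0 0
After step 3: ants at (2,2),(1,2)
  0 0 0 0 0
  0 0 3 0 0
  0 0 4 0 0
  0 0 0 0 0
  0 0 0 0 0

0 0 0 0 0
0 0 3 0 0
0 0 4 0 0
0 0 0 0 0
0 0 0 0 0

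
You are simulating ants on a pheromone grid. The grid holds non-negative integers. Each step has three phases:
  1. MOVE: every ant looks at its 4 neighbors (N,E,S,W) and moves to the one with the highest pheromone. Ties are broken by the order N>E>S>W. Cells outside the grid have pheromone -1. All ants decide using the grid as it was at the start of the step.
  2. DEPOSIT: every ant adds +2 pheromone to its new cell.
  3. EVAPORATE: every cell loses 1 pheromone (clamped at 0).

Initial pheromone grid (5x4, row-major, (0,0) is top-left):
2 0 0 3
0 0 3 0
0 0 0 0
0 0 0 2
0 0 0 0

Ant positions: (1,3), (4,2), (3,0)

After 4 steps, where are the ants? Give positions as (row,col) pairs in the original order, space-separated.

Step 1: ant0:(1,3)->N->(0,3) | ant1:(4,2)->N->(3,2) | ant2:(3,0)->N->(2,0)
  grid max=4 at (0,3)
Step 2: ant0:(0,3)->S->(1,3) | ant1:(3,2)->E->(3,3) | ant2:(2,0)->N->(1,0)
  grid max=3 at (0,3)
Step 3: ant0:(1,3)->N->(0,3) | ant1:(3,3)->N->(2,3) | ant2:(1,0)->N->(0,0)
  grid max=4 at (0,3)
Step 4: ant0:(0,3)->S->(1,3) | ant1:(2,3)->S->(3,3) | ant2:(0,0)->E->(0,1)
  grid max=3 at (0,3)

(1,3) (3,3) (0,1)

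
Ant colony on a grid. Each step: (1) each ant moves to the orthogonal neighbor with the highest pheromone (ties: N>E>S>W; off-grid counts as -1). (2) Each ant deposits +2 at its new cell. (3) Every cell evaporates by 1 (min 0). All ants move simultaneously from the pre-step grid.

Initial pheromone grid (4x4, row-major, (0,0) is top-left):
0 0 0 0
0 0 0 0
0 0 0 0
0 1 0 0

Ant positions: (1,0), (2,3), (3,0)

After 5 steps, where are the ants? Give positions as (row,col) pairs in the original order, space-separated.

Step 1: ant0:(1,0)->N->(0,0) | ant1:(2,3)->N->(1,3) | ant2:(3,0)->E->(3,1)
  grid max=2 at (3,1)
Step 2: ant0:(0,0)->E->(0,1) | ant1:(1,3)->N->(0,3) | ant2:(3,1)->N->(2,1)
  grid max=1 at (0,1)
Step 3: ant0:(0,1)->E->(0,2) | ant1:(0,3)->S->(1,3) | ant2:(2,1)->S->(3,1)
  grid max=2 at (3,1)
Step 4: ant0:(0,2)->E->(0,3) | ant1:(1,3)->N->(0,3) | ant2:(3,1)->N->(2,1)
  grid max=3 at (0,3)
Step 5: ant0:(0,3)->S->(1,3) | ant1:(0,3)->S->(1,3) | ant2:(2,1)->S->(3,1)
  grid max=3 at (1,3)

(1,3) (1,3) (3,1)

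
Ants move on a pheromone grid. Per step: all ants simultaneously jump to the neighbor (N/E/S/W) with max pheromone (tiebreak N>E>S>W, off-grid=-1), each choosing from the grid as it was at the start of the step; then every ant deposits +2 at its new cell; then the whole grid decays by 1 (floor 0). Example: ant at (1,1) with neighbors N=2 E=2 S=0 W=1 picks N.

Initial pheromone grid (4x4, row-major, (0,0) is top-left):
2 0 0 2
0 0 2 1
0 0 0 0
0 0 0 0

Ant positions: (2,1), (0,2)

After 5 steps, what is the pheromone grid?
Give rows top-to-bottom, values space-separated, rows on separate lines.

After step 1: ants at (1,1),(0,3)
  1 0 0 3
  0 1 1 0
  0 0 0 0
  0 0 0 0
After step 2: ants at (1,2),(1,3)
  0 0 0 2
  0 0 2 1
  0 0 0 0
  0 0 0 0
After step 3: ants at (1,3),(0,3)
  0 0 0 3
  0 0 1 2
  0 0 0 0
  0 0 0 0
After step 4: ants at (0,3),(1,3)
  0 0 0 4
  0 0 0 3
  0 0 0 0
  0 0 0 0
After step 5: ants at (1,3),(0,3)
  0 0 0 5
  0 0 0 4
  0 0 0 0
  0 0 0 0

0 0 0 5
0 0 0 4
0 0 0 0
0 0 0 0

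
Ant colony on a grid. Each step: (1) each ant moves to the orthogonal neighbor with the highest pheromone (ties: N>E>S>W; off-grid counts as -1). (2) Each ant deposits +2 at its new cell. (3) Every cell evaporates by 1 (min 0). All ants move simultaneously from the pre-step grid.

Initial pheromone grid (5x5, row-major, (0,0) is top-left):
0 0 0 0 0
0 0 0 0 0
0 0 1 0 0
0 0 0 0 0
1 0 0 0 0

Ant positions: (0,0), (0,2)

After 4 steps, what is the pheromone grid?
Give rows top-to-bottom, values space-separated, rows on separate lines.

After step 1: ants at (0,1),(0,3)
  0 1 0 1 0
  0 0 0 0 0
  0 0 0 0 0
  0 0 0 0 0
  0 0 0 0 0
After step 2: ants at (0,2),(0,4)
  0 0 1 0 1
  0 0 0 0 0
  0 0 0 0 0
  0 0 0 0 0
  0 0 0 0 0
After step 3: ants at (0,3),(1,4)
  0 0 0 1 0
  0 0 0 0 1
  0 0 0 0 0
  0 0 0 0 0
  0 0 0 0 0
After step 4: ants at (0,4),(0,4)
  0 0 0 0 3
  0 0 0 0 0
  0 0 0 0 0
  0 0 0 0 0
  0 0 0 0 0

0 0 0 0 3
0 0 0 0 0
0 0 0 0 0
0 0 0 0 0
0 0 0 0 0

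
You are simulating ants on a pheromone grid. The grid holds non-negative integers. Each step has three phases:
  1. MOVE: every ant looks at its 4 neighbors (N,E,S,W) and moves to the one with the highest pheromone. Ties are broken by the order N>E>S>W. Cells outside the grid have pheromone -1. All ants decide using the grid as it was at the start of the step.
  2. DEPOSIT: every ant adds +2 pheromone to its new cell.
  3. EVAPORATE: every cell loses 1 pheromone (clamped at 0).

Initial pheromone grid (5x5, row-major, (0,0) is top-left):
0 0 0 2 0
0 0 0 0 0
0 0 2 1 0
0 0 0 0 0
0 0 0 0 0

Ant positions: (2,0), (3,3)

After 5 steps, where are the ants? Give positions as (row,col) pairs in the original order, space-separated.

Step 1: ant0:(2,0)->N->(1,0) | ant1:(3,3)->N->(2,3)
  grid max=2 at (2,3)
Step 2: ant0:(1,0)->N->(0,0) | ant1:(2,3)->W->(2,2)
  grid max=2 at (2,2)
Step 3: ant0:(0,0)->E->(0,1) | ant1:(2,2)->E->(2,3)
  grid max=2 at (2,3)
Step 4: ant0:(0,1)->E->(0,2) | ant1:(2,3)->W->(2,2)
  grid max=2 at (2,2)
Step 5: ant0:(0,2)->E->(0,3) | ant1:(2,2)->E->(2,3)
  grid max=2 at (2,3)

(0,3) (2,3)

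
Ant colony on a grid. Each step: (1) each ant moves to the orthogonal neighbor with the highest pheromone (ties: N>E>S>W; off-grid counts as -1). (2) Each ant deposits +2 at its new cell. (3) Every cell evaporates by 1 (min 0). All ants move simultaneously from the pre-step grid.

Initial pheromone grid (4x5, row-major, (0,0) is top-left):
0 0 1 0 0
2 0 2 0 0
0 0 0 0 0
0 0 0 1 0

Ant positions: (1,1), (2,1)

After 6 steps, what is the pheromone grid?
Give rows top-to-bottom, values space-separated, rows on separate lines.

After step 1: ants at (1,2),(1,1)
  0 0 0 0 0
  1 1 3 0 0
  0 0 0 0 0
  0 0 0 0 0
After step 2: ants at (1,1),(1,2)
  0 0 0 0 0
  0 2 4 0 0
  0 0 0 0 0
  0 0 0 0 0
After step 3: ants at (1,2),(1,1)
  0 0 0 0 0
  0 3 5 0 0
  0 0 0 0 0
  0 0 0 0 0
After step 4: ants at (1,1),(1,2)
  0 0 0 0 0
  0 4 6 0 0
  0 0 0 0 0
  0 0 0 0 0
After step 5: ants at (1,2),(1,1)
  0 0 0 0 0
  0 5 7 0 0
  0 0 0 0 0
  0 0 0 0 0
After step 6: ants at (1,1),(1,2)
  0 0 0 0 0
  0 6 8 0 0
  0 0 0 0 0
  0 0 0 0 0

0 0 0 0 0
0 6 8 0 0
0 0 0 0 0
0 0 0 0 0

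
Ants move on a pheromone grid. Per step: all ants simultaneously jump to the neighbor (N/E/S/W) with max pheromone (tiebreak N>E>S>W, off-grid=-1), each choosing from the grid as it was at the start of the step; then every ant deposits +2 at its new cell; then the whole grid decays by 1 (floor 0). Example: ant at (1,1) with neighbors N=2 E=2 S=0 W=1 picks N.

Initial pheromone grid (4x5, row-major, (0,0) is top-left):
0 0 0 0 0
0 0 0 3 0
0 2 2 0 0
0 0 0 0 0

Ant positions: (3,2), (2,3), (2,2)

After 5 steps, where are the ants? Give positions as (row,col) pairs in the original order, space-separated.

Step 1: ant0:(3,2)->N->(2,2) | ant1:(2,3)->N->(1,3) | ant2:(2,2)->W->(2,1)
  grid max=4 at (1,3)
Step 2: ant0:(2,2)->W->(2,1) | ant1:(1,3)->N->(0,3) | ant2:(2,1)->E->(2,2)
  grid max=4 at (2,1)
Step 3: ant0:(2,1)->E->(2,2) | ant1:(0,3)->S->(1,3) | ant2:(2,2)->W->(2,1)
  grid max=5 at (2,1)
Step 4: ant0:(2,2)->W->(2,1) | ant1:(1,3)->N->(0,3) | ant2:(2,1)->E->(2,2)
  grid max=6 at (2,1)
Step 5: ant0:(2,1)->E->(2,2) | ant1:(0,3)->S->(1,3) | ant2:(2,2)->W->(2,1)
  grid max=7 at (2,1)

(2,2) (1,3) (2,1)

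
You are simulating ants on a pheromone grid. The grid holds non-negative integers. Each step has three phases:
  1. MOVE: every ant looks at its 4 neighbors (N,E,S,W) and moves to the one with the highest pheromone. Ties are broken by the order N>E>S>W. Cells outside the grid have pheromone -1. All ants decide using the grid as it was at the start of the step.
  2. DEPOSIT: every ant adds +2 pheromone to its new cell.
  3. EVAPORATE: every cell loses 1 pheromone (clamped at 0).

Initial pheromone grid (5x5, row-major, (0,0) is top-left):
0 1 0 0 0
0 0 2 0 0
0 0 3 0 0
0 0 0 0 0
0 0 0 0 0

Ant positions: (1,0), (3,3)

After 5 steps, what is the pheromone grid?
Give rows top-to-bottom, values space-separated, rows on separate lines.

After step 1: ants at (0,0),(2,3)
  1 0 0 0 0
  0 0 1 0 0
  0 0 2 1 0
  0 0 0 0 0
  0 0 0 0 0
After step 2: ants at (0,1),(2,2)
  0 1 0 0 0
  0 0 0 0 0
  0 0 3 0 0
  0 0 0 0 0
  0 0 0 0 0
After step 3: ants at (0,2),(1,2)
  0 0 1 0 0
  0 0 1 0 0
  0 0 2 0 0
  0 0 0 0 0
  0 0 0 0 0
After step 4: ants at (1,2),(2,2)
  0 0 0 0 0
  0 0 2 0 0
  0 0 3 0 0
  0 0 0 0 0
  0 0 0 0 0
After step 5: ants at (2,2),(1,2)
  0 0 0 0 0
  0 0 3 0 0
  0 0 4 0 0
  0 0 0 0 0
  0 0 0 0 0

0 0 0 0 0
0 0 3 0 0
0 0 4 0 0
0 0 0 0 0
0 0 0 0 0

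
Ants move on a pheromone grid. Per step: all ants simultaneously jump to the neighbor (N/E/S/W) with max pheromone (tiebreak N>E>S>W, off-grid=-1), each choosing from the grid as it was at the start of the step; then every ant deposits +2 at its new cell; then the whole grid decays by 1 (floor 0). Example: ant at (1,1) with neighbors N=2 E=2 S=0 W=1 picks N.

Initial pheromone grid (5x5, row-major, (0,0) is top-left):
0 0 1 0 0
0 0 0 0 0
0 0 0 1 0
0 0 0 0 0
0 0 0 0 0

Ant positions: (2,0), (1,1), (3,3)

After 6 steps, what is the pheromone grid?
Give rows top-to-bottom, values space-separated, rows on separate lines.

After step 1: ants at (1,0),(0,1),(2,3)
  0 1 0 0 0
  1 0 0 0 0
  0 0 0 2 0
  0 0 0 0 0
  0 0 0 0 0
After step 2: ants at (0,0),(0,2),(1,3)
  1 0 1 0 0
  0 0 0 1 0
  0 0 0 1 0
  0 0 0 0 0
  0 0 0 0 0
After step 3: ants at (0,1),(0,3),(2,3)
  0 1 0 1 0
  0 0 0 0 0
  0 0 0 2 0
  0 0 0 0 0
  0 0 0 0 0
After step 4: ants at (0,2),(0,4),(1,3)
  0 0 1 0 1
  0 0 0 1 0
  0 0 0 1 0
  0 0 0 0 0
  0 0 0 0 0
After step 5: ants at (0,3),(1,4),(2,3)
  0 0 0 1 0
  0 0 0 0 1
  0 0 0 2 0
  0 0 0 0 0
  0 0 0 0 0
After step 6: ants at (0,4),(0,4),(1,3)
  0 0 0 0 3
  0 0 0 1 0
  0 0 0 1 0
  0 0 0 0 0
  0 0 0 0 0

0 0 0 0 3
0 0 0 1 0
0 0 0 1 0
0 0 0 0 0
0 0 0 0 0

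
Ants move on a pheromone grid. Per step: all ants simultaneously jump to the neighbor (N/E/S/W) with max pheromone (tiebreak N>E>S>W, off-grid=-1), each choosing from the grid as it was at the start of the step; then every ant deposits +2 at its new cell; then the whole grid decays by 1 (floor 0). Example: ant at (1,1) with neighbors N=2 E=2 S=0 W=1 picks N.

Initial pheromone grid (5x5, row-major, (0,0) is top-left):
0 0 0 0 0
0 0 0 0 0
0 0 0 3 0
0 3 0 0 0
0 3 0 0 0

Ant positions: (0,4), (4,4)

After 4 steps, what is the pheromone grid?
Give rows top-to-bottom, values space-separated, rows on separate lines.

After step 1: ants at (1,4),(3,4)
  0 0 0 0 0
  0 0 0 0 1
  0 0 0 2 0
  0 2 0 0 1
  0 2 0 0 0
After step 2: ants at (0,4),(2,4)
  0 0 0 0 1
  0 0 0 0 0
  0 0 0 1 1
  0 1 0 0 0
  0 1 0 0 0
After step 3: ants at (1,4),(2,3)
  0 0 0 0 0
  0 0 0 0 1
  0 0 0 2 0
  0 0 0 0 0
  0 0 0 0 0
After step 4: ants at (0,4),(1,3)
  0 0 0 0 1
  0 0 0 1 0
  0 0 0 1 0
  0 0 0 0 0
  0 0 0 0 0

0 0 0 0 1
0 0 0 1 0
0 0 0 1 0
0 0 0 0 0
0 0 0 0 0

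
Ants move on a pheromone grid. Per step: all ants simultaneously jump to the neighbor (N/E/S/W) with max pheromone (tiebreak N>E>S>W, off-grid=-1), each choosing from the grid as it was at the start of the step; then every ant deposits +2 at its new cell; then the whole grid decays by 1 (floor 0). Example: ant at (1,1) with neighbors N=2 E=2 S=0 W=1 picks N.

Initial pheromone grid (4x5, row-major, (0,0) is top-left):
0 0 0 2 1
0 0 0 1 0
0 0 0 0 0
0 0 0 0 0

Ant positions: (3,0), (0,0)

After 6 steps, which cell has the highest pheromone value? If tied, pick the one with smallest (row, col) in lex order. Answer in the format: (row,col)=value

Step 1: ant0:(3,0)->N->(2,0) | ant1:(0,0)->E->(0,1)
  grid max=1 at (0,1)
Step 2: ant0:(2,0)->N->(1,0) | ant1:(0,1)->E->(0,2)
  grid max=1 at (0,2)
Step 3: ant0:(1,0)->N->(0,0) | ant1:(0,2)->E->(0,3)
  grid max=1 at (0,0)
Step 4: ant0:(0,0)->E->(0,1) | ant1:(0,3)->E->(0,4)
  grid max=1 at (0,1)
Step 5: ant0:(0,1)->E->(0,2) | ant1:(0,4)->S->(1,4)
  grid max=1 at (0,2)
Step 6: ant0:(0,2)->E->(0,3) | ant1:(1,4)->N->(0,4)
  grid max=1 at (0,3)
Final grid:
  0 0 0 1 1
  0 0 0 0 0
  0 0 0 0 0
  0 0 0 0 0
Max pheromone 1 at (0,3)

Answer: (0,3)=1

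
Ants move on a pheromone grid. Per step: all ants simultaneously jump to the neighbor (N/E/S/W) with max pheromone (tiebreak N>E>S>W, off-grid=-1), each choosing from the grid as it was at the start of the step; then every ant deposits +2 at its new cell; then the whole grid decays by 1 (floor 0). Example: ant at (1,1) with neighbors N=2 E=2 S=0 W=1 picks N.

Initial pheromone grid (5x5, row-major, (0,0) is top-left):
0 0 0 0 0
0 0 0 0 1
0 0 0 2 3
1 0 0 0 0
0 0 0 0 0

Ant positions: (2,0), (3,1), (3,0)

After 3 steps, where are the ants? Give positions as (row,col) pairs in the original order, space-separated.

Step 1: ant0:(2,0)->S->(3,0) | ant1:(3,1)->W->(3,0) | ant2:(3,0)->N->(2,0)
  grid max=4 at (3,0)
Step 2: ant0:(3,0)->N->(2,0) | ant1:(3,0)->N->(2,0) | ant2:(2,0)->S->(3,0)
  grid max=5 at (3,0)
Step 3: ant0:(2,0)->S->(3,0) | ant1:(2,0)->S->(3,0) | ant2:(3,0)->N->(2,0)
  grid max=8 at (3,0)

(3,0) (3,0) (2,0)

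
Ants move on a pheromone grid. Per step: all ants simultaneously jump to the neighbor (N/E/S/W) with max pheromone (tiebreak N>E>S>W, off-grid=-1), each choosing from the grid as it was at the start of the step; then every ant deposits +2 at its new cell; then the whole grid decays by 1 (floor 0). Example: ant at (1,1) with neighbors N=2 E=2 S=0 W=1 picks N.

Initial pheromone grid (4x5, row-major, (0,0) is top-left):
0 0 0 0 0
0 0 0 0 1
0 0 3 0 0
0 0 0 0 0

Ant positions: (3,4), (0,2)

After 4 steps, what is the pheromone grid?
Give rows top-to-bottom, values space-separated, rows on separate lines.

After step 1: ants at (2,4),(0,3)
  0 0 0 1 0
  0 0 0 0 0
  0 0 2 0 1
  0 0 0 0 0
After step 2: ants at (1,4),(0,4)
  0 0 0 0 1
  0 0 0 0 1
  0 0 1 0 0
  0 0 0 0 0
After step 3: ants at (0,4),(1,4)
  0 0 0 0 2
  0 0 0 0 2
  0 0 0 0 0
  0 0 0 0 0
After step 4: ants at (1,4),(0,4)
  0 0 0 0 3
  0 0 0 0 3
  0 0 0 0 0
  0 0 0 0 0

0 0 0 0 3
0 0 0 0 3
0 0 0 0 0
0 0 0 0 0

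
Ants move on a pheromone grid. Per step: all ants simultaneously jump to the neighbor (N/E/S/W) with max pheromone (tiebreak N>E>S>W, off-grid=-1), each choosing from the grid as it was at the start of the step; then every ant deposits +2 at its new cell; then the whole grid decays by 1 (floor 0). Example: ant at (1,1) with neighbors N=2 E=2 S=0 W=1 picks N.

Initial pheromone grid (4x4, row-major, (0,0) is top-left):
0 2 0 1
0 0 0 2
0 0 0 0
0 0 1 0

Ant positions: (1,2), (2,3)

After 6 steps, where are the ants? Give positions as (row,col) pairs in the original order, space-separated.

Step 1: ant0:(1,2)->E->(1,3) | ant1:(2,3)->N->(1,3)
  grid max=5 at (1,3)
Step 2: ant0:(1,3)->N->(0,3) | ant1:(1,3)->N->(0,3)
  grid max=4 at (1,3)
Step 3: ant0:(0,3)->S->(1,3) | ant1:(0,3)->S->(1,3)
  grid max=7 at (1,3)
Step 4: ant0:(1,3)->N->(0,3) | ant1:(1,3)->N->(0,3)
  grid max=6 at (1,3)
Step 5: ant0:(0,3)->S->(1,3) | ant1:(0,3)->S->(1,3)
  grid max=9 at (1,3)
Step 6: ant0:(1,3)->N->(0,3) | ant1:(1,3)->N->(0,3)
  grid max=8 at (1,3)

(0,3) (0,3)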